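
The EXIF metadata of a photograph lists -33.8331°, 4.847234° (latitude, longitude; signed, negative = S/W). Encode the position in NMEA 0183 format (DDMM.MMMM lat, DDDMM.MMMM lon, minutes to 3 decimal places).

3349.986,S / 00450.834,E

Latitude is negative → S; |value| = 33.833100
Lat: 33° + 0.833100 × 60 = 33° 49.98600′
Longitude: minutes = (4.847234 − 4) × 60 = 50.83404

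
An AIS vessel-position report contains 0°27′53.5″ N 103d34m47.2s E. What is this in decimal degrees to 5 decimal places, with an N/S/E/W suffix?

0.46486° N, 103.57978° E

Latitude: 0° + 27/60 + 53.5/3600 = 0 + 0.450000 + 0.014861 = 0.464861
Lon: 103° + 34/60 + 47.2/3600 = 103 + 0.566667 + 0.013111 = 103.579778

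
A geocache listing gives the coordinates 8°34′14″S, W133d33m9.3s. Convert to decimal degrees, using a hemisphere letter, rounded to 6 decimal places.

Latitude: 34′ + 14″ = 34.23333′; 8 + 34.23333/60 = 8.5705556
Longitude: 33′ + 9.3″ = 33.15500′; 133 + 33.15500/60 = 133.5525833

8.570556° S, 133.552583° W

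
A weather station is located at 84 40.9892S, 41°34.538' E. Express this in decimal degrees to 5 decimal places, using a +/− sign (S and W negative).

Latitude: 40.9892′ = 0.683153°; total 84.683153
S ⇒ negate
λ: 41 + 34.538/60 = 41.575633
E → positive

-84.68315, 41.57563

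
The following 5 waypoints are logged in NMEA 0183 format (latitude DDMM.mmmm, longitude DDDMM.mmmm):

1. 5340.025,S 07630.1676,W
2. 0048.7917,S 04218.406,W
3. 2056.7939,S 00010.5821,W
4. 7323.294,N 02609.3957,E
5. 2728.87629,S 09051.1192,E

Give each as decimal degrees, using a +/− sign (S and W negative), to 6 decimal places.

1. -53.667083, -76.502793
2. -0.813195, -42.306767
3. -20.946565, -0.176368
4. 73.388233, 26.156595
5. -27.481272, 90.851987

Point 1:
  Latitude: split at 2 digits → 53° and 40.025′; 53 + 40.025/60 = 53.6670833
  hemisphere S, so the sign is −
  λ: degrees = first 3 digits = 76, minutes = 30.1676; 76 + 30.1676/60 = 76.5027933
  hemisphere W, so the sign is −
Point 2:
  Lat: degrees = first 2 digits = 0, minutes = 48.7917; 0 + 48.7917/60 = 0.8131950
  S ⇒ negate
  λ: split at 3 digits → 042° and 18.406′; 42 + 18.406/60 = 42.3067667
  W ⇒ negate
Point 3:
  φ: degrees = first 2 digits = 20, minutes = 56.7939; 20 + 56.7939/60 = 20.9465650
  hemisphere S, so the sign is −
  Lon: split at 3 digits → 000° and 10.5821′; 0 + 10.5821/60 = 0.1763683
  W ⇒ negate
Point 4:
  Lat: degrees = first 2 digits = 73, minutes = 23.294; 73 + 23.294/60 = 73.3882333
  N ⇒ keep positive
  λ: degrees = first 3 digits = 26, minutes = 9.3957; 26 + 9.3957/60 = 26.1565950
  E ⇒ keep positive
Point 5:
  Lat: split at 2 digits → 27° and 28.87629′; 27 + 28.87629/60 = 27.4812715
  hemisphere S, so the sign is −
  Longitude: split at 3 digits → 090° and 51.1192′; 90 + 51.1192/60 = 90.8519867
  E → positive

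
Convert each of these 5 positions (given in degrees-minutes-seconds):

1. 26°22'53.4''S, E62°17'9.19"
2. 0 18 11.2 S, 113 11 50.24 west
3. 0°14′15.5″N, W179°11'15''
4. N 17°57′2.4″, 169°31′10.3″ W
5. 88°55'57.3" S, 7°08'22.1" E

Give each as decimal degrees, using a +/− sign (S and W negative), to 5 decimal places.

1. -26.38150, 62.28589
2. -0.30311, -113.19729
3. 0.23764, -179.18750
4. 17.95067, -169.51953
5. -88.93258, 7.13947

Point 1:
  Lat: 22′ + 53.4″ = 22.89000′; 26 + 22.89000/60 = 26.381500
  hemisphere S, so the sign is −
  λ: 62° + 17/60 + 9.19/3600 = 62 + 0.283333 + 0.002553 = 62.285886
  E ⇒ keep positive
Point 2:
  Lat: 18′ + 11.2″ = 18.18667′; 0 + 18.18667/60 = 0.303111
  S ⇒ negate
  Lon: 113 + 11/60 + 50.24/3600 = 113.197289
  W → negative
Point 3:
  Lat: 14′ + 15.5″ = 14.25833′; 0 + 14.25833/60 = 0.237639
  N ⇒ keep positive
  Longitude: 11′ + 15″ = 11.25000′; 179 + 11.25000/60 = 179.187500
  W ⇒ negate
Point 4:
  φ: 17° + 57/60 + 2.4/3600 = 17 + 0.950000 + 0.000667 = 17.950667
  N → positive
  λ: 169° + 31/60 + 10.3/3600 = 169 + 0.516667 + 0.002861 = 169.519528
  hemisphere W, so the sign is −
Point 5:
  φ: 88° + 55/60 + 57.3/3600 = 88 + 0.916667 + 0.015917 = 88.932583
  S → negative
  Longitude: 7 + 8/60 + 22.1/3600 = 7.139472
  E ⇒ keep positive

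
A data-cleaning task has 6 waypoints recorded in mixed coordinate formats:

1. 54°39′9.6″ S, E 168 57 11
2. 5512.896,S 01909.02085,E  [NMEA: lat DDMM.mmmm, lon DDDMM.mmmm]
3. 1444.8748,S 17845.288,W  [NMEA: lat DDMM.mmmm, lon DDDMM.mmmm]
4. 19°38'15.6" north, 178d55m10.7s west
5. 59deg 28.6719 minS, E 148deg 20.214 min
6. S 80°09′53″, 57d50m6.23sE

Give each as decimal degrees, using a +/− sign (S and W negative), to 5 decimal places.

Point 1:
  Lat: 39′ + 9.6″ = 39.16000′; 54 + 39.16000/60 = 54.652667
  hemisphere S, so the sign is −
  λ: 168° + 57/60 + 11/3600 = 168 + 0.950000 + 0.003056 = 168.953056
  E ⇒ keep positive
Point 2:
  φ: split at 2 digits → 55° and 12.896′; 55 + 12.896/60 = 55.214933
  hemisphere S, so the sign is −
  Longitude: split at 3 digits → 019° and 9.02085′; 19 + 9.02085/60 = 19.150348
  E → positive
Point 3:
  Lat: degrees = first 2 digits = 14, minutes = 44.8748; 14 + 44.8748/60 = 14.747913
  S ⇒ negate
  Lon: degrees = first 3 digits = 178, minutes = 45.288; 178 + 45.288/60 = 178.754800
  W → negative
Point 4:
  Lat: 19° + 38/60 + 15.6/3600 = 19 + 0.633333 + 0.004333 = 19.637667
  N → positive
  λ: 178 + 55/60 + 10.7/3600 = 178.919639
  W → negative
Point 5:
  φ: 28.6719′ = 0.477865°; total 59.477865
  hemisphere S, so the sign is −
  Lon: 20.214′ = 0.336900°; total 148.336900
  E ⇒ keep positive
Point 6:
  φ: 9′ + 53″ = 9.88333′; 80 + 9.88333/60 = 80.164722
  S → negative
  Lon: 57° + 50/60 + 6.23/3600 = 57 + 0.833333 + 0.001731 = 57.835064
  E → positive

1. -54.65267, 168.95306
2. -55.21493, 19.15035
3. -14.74791, -178.75480
4. 19.63767, -178.91964
5. -59.47787, 148.33690
6. -80.16472, 57.83506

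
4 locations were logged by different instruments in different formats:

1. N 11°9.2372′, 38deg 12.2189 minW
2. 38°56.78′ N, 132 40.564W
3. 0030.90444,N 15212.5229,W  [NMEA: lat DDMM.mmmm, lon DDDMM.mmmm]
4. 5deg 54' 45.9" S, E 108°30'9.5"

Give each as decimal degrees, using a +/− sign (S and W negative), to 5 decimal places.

1. 11.15395, -38.20365
2. 38.94633, -132.67607
3. 0.51507, -152.20872
4. -5.91275, 108.50264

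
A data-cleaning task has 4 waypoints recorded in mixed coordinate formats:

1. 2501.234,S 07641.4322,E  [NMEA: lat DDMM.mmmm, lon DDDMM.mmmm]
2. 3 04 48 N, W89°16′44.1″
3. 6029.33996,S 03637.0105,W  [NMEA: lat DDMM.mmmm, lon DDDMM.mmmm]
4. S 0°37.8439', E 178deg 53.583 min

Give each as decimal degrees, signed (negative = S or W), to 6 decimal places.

1. -25.020567, 76.690537
2. 3.080000, -89.278917
3. -60.488999, -36.616842
4. -0.630732, 178.893050

Point 1:
  φ: degrees = first 2 digits = 25, minutes = 1.234; 25 + 1.234/60 = 25.0205667
  S ⇒ negate
  Lon: degrees = first 3 digits = 76, minutes = 41.4322; 76 + 41.4322/60 = 76.6905367
  E ⇒ keep positive
Point 2:
  Latitude: 3° + 4/60 + 48/3600 = 3 + 0.066667 + 0.013333 = 3.0800000
  N → positive
  Longitude: 89° + 16/60 + 44.1/3600 = 89 + 0.266667 + 0.012250 = 89.2789167
  W → negative
Point 3:
  Lat: degrees = first 2 digits = 60, minutes = 29.33996; 60 + 29.33996/60 = 60.4889993
  S ⇒ negate
  Lon: split at 3 digits → 036° and 37.0105′; 36 + 37.0105/60 = 36.6168417
  hemisphere W, so the sign is −
Point 4:
  Latitude: 37.8439′ = 0.630732°; total 0.6307317
  hemisphere S, so the sign is −
  Lon: 178 + 53.583/60 = 178.8930500
  E ⇒ keep positive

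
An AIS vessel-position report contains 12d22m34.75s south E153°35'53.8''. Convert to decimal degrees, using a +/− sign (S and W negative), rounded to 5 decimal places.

-12.37632, 153.59828

Latitude: 12 + 22/60 + 34.75/3600 = 12.376319
S ⇒ negate
λ: 35′ + 53.8″ = 35.89667′; 153 + 35.89667/60 = 153.598278
E ⇒ keep positive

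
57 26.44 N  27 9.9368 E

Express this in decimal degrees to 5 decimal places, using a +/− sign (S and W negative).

57.44067, 27.16561

Lat: 26.44′ = 0.440667°; total 57.440667
N ⇒ keep positive
Lon: 27 + 9.9368/60 = 27.165613
E ⇒ keep positive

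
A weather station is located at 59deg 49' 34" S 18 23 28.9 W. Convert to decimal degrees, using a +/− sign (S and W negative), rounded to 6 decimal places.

φ: 59° + 49/60 + 34/3600 = 59 + 0.816667 + 0.009444 = 59.8261111
S ⇒ negate
Longitude: 18 + 23/60 + 28.9/3600 = 18.3913611
W ⇒ negate

-59.826111, -18.391361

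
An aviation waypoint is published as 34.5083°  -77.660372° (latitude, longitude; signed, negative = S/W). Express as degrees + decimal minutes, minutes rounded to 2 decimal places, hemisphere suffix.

φ: fractional part 0.508300 → 30.4980 minutes
Longitude is negative → W; |value| = 77.660372
Longitude: 77° + 0.660372 × 60 = 77° 39.6223′

34° 30.50′ N, 77° 39.62′ W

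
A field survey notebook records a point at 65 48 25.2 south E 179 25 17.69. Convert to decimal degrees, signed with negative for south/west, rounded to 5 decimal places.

Lat: 48′ + 25.2″ = 48.42000′; 65 + 48.42000/60 = 65.807000
S → negative
λ: 179 + 25/60 + 17.69/3600 = 179.421581
E ⇒ keep positive

-65.80700, 179.42158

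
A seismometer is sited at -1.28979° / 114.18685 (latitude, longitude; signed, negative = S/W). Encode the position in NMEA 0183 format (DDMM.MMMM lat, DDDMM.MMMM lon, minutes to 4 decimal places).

Latitude is negative → S; |value| = 1.289790
Lat: fractional part 0.289790 → 17.387400 minutes
Lon: 114° + 0.186850 × 60 = 114° 11.211000′

0117.3874,S / 11411.2110,E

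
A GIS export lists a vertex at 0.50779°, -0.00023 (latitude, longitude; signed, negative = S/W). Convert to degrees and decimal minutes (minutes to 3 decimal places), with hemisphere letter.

0° 30.467′ N, 0° 0.014′ W

Lat: fractional part 0.507790 → 30.46740 minutes
Longitude is negative → W; |value| = 0.000230
Longitude: 0° + 0.000230 × 60 = 0° 0.01380′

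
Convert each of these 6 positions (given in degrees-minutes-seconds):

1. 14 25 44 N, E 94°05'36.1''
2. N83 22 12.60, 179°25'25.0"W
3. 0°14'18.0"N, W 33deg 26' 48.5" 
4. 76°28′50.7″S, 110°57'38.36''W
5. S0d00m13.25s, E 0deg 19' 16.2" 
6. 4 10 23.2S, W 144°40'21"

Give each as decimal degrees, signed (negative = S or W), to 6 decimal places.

Point 1:
  φ: 14° + 25/60 + 44/3600 = 14 + 0.416667 + 0.012222 = 14.4288889
  N ⇒ keep positive
  Lon: 5′ + 36.1″ = 5.60167′; 94 + 5.60167/60 = 94.0933611
  E ⇒ keep positive
Point 2:
  Lat: 83 + 22/60 + 12.6/3600 = 83.3701667
  N → positive
  λ: 25′ + 25″ = 25.41667′; 179 + 25.41667/60 = 179.4236111
  W → negative
Point 3:
  Lat: 0 + 14/60 + 18/3600 = 0.2383333
  N ⇒ keep positive
  λ: 33° + 26/60 + 48.5/3600 = 33 + 0.433333 + 0.013472 = 33.4468056
  W ⇒ negate
Point 4:
  Lat: 28′ + 50.7″ = 28.84500′; 76 + 28.84500/60 = 76.4807500
  S ⇒ negate
  Longitude: 110 + 57/60 + 38.36/3600 = 110.9606556
  W → negative
Point 5:
  Latitude: 0 + 0/60 + 13.25/3600 = 0.0036806
  S → negative
  Lon: 19′ + 16.2″ = 19.27000′; 0 + 19.27000/60 = 0.3211667
  E → positive
Point 6:
  Latitude: 4° + 10/60 + 23.2/3600 = 4 + 0.166667 + 0.006444 = 4.1731111
  S → negative
  Lon: 144 + 40/60 + 21/3600 = 144.6725000
  W → negative

1. 14.428889, 94.093361
2. 83.370167, -179.423611
3. 0.238333, -33.446806
4. -76.480750, -110.960656
5. -0.003681, 0.321167
6. -4.173111, -144.672500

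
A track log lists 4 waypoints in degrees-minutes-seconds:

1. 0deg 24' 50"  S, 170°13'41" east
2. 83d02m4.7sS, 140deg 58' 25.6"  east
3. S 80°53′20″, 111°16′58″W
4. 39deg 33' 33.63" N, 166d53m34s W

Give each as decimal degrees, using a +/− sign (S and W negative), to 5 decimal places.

Point 1:
  φ: 24′ + 50″ = 24.83333′; 0 + 24.83333/60 = 0.413889
  S → negative
  Lon: 13′ + 41″ = 13.68333′; 170 + 13.68333/60 = 170.228056
  E → positive
Point 2:
  φ: 83 + 2/60 + 4.7/3600 = 83.034639
  hemisphere S, so the sign is −
  Longitude: 140° + 58/60 + 25.6/3600 = 140 + 0.966667 + 0.007111 = 140.973778
  E → positive
Point 3:
  Lat: 80 + 53/60 + 20/3600 = 80.888889
  hemisphere S, so the sign is −
  Longitude: 16′ + 58″ = 16.96667′; 111 + 16.96667/60 = 111.282778
  W → negative
Point 4:
  Lat: 39° + 33/60 + 33.63/3600 = 39 + 0.550000 + 0.009342 = 39.559342
  N → positive
  λ: 166 + 53/60 + 34/3600 = 166.892778
  W ⇒ negate

1. -0.41389, 170.22806
2. -83.03464, 140.97378
3. -80.88889, -111.28278
4. 39.55934, -166.89278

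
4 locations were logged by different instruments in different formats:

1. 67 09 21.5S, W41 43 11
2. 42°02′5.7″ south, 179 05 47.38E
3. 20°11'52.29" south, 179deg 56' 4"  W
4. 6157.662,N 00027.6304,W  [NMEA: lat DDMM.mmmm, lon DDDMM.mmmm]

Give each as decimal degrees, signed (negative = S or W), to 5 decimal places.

Point 1:
  Lat: 67 + 9/60 + 21.5/3600 = 67.155972
  S ⇒ negate
  Lon: 41° + 43/60 + 11/3600 = 41 + 0.716667 + 0.003056 = 41.719722
  W → negative
Point 2:
  Latitude: 42 + 2/60 + 5.7/3600 = 42.034917
  S → negative
  Longitude: 179 + 5/60 + 47.38/3600 = 179.096494
  E ⇒ keep positive
Point 3:
  Latitude: 20° + 11/60 + 52.29/3600 = 20 + 0.183333 + 0.014525 = 20.197858
  hemisphere S, so the sign is −
  λ: 179 + 56/60 + 4/3600 = 179.934444
  W ⇒ negate
Point 4:
  φ: split at 2 digits → 61° and 57.662′; 61 + 57.662/60 = 61.961033
  N ⇒ keep positive
  Longitude: split at 3 digits → 000° and 27.6304′; 0 + 27.6304/60 = 0.460507
  W → negative

1. -67.15597, -41.71972
2. -42.03492, 179.09649
3. -20.19786, -179.93444
4. 61.96103, -0.46051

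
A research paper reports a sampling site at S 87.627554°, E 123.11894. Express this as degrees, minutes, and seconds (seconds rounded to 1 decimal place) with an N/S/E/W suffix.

Latitude: 0.627554° → 37.65324′; 0.65324 × 60 = 39.194″
Longitude: 0.118940° → 7.13640′; 0.13640 × 60 = 8.184″

87°37′39.2″ S, 123°07′8.2″ E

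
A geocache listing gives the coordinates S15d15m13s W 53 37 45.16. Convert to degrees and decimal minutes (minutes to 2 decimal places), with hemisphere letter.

φ: 15 + 13/60 = 15.2167′
Lon: seconds/60 = 0.75267; minutes = 37 + 0.75267 = 37.7527

15° 15.22′ S, 53° 37.75′ W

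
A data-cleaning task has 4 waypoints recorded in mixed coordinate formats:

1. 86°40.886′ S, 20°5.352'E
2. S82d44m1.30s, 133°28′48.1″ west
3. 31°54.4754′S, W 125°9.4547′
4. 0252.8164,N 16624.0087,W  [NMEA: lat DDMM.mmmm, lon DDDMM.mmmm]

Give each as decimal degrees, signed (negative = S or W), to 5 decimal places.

Point 1:
  Latitude: 86 + 40.886/60 = 86.681433
  hemisphere S, so the sign is −
  Lon: 20 + 5.352/60 = 20.089200
  E → positive
Point 2:
  φ: 44′ + 1.3″ = 44.02167′; 82 + 44.02167/60 = 82.733694
  S → negative
  λ: 28′ + 48.1″ = 28.80167′; 133 + 28.80167/60 = 133.480028
  W → negative
Point 3:
  φ: 54.4754′ = 0.907923°; total 31.907923
  S ⇒ negate
  λ: 125 + 9.4547/60 = 125.157578
  W → negative
Point 4:
  Lat: degrees = first 2 digits = 2, minutes = 52.8164; 2 + 52.8164/60 = 2.880273
  N → positive
  Lon: degrees = first 3 digits = 166, minutes = 24.0087; 166 + 24.0087/60 = 166.400145
  W ⇒ negate

1. -86.68143, 20.08920
2. -82.73369, -133.48003
3. -31.90792, -125.15758
4. 2.88027, -166.40015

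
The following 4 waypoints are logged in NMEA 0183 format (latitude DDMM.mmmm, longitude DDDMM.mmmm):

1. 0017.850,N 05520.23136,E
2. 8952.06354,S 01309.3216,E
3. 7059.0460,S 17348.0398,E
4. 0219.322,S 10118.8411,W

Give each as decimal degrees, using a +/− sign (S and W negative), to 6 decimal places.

1. 0.297500, 55.337189
2. -89.867726, 13.155360
3. -70.984100, 173.800663
4. -2.322033, -101.314018

Point 1:
  φ: split at 2 digits → 00° and 17.85′; 0 + 17.85/60 = 0.2975000
  N → positive
  Longitude: degrees = first 3 digits = 55, minutes = 20.23136; 55 + 20.23136/60 = 55.3371893
  E ⇒ keep positive
Point 2:
  φ: degrees = first 2 digits = 89, minutes = 52.06354; 89 + 52.06354/60 = 89.8677257
  S ⇒ negate
  λ: split at 3 digits → 013° and 9.3216′; 13 + 9.3216/60 = 13.1553600
  E ⇒ keep positive
Point 3:
  φ: degrees = first 2 digits = 70, minutes = 59.046; 70 + 59.046/60 = 70.9841000
  S → negative
  Lon: degrees = first 3 digits = 173, minutes = 48.0398; 173 + 48.0398/60 = 173.8006633
  E ⇒ keep positive
Point 4:
  Lat: degrees = first 2 digits = 2, minutes = 19.322; 2 + 19.322/60 = 2.3220333
  S ⇒ negate
  λ: degrees = first 3 digits = 101, minutes = 18.8411; 101 + 18.8411/60 = 101.3140183
  W ⇒ negate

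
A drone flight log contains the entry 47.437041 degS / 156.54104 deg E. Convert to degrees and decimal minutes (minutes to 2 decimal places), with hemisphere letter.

Lat: 47° + 0.437041 × 60 = 47° 26.2225′
Lon: minutes = (156.541040 − 156) × 60 = 32.4624

47° 26.22′ S, 156° 32.46′ E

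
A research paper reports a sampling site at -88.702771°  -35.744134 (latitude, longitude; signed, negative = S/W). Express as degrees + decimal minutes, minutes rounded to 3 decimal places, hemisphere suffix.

Latitude is negative → S; |value| = 88.702771
Latitude: 88° + 0.702771 × 60 = 88° 42.16626′
Longitude is negative → W; |value| = 35.744134
λ: minutes = (35.744134 − 35) × 60 = 44.64804

88° 42.166′ S, 35° 44.648′ W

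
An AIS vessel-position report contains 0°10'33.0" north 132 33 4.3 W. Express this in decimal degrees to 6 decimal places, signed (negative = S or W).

0.175833, -132.551194

Latitude: 10′ + 33″ = 10.55000′; 0 + 10.55000/60 = 0.1758333
N ⇒ keep positive
Longitude: 132° + 33/60 + 4.3/3600 = 132 + 0.550000 + 0.001194 = 132.5511944
W ⇒ negate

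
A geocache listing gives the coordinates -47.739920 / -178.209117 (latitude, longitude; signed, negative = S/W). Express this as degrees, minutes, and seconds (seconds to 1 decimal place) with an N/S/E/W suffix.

Latitude is negative → S; |value| = 47.739920
Lat: whole degrees 47; 44.39520′ → 44′ and 23.712″
Longitude is negative → W; |value| = 178.209117
λ: 0.209117 × 60 = 12.54702′ → 12′, remainder × 60 = 32.821″

47°44′23.7″ S, 178°12′32.8″ W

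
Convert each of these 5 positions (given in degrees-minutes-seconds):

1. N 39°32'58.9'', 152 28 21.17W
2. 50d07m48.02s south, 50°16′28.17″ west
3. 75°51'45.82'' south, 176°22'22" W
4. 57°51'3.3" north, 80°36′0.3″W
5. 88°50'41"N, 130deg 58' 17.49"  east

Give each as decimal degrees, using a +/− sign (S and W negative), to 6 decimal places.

Point 1:
  φ: 32′ + 58.9″ = 32.98167′; 39 + 32.98167/60 = 39.5496944
  N → positive
  Lon: 28′ + 21.17″ = 28.35283′; 152 + 28.35283/60 = 152.4725472
  W ⇒ negate
Point 2:
  Latitude: 50° + 7/60 + 48.02/3600 = 50 + 0.116667 + 0.013339 = 50.1300056
  S → negative
  Lon: 16′ + 28.17″ = 16.46950′; 50 + 16.46950/60 = 50.2744917
  W → negative
Point 3:
  φ: 75° + 51/60 + 45.82/3600 = 75 + 0.850000 + 0.012728 = 75.8627278
  hemisphere S, so the sign is −
  Lon: 22′ + 22″ = 22.36667′; 176 + 22.36667/60 = 176.3727778
  W ⇒ negate
Point 4:
  Latitude: 57 + 51/60 + 3.3/3600 = 57.8509167
  N ⇒ keep positive
  Longitude: 80° + 36/60 + 0.3/3600 = 80 + 0.600000 + 0.000083 = 80.6000833
  W → negative
Point 5:
  φ: 88° + 50/60 + 41/3600 = 88 + 0.833333 + 0.011389 = 88.8447222
  N ⇒ keep positive
  Lon: 130° + 58/60 + 17.49/3600 = 130 + 0.966667 + 0.004858 = 130.9715250
  E ⇒ keep positive

1. 39.549694, -152.472547
2. -50.130006, -50.274492
3. -75.862728, -176.372778
4. 57.850917, -80.600083
5. 88.844722, 130.971525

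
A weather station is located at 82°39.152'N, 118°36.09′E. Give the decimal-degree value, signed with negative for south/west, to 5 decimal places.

Latitude: 39.152′ = 0.652533°; total 82.652533
N ⇒ keep positive
λ: 118 + 36.09/60 = 118.601500
E ⇒ keep positive

82.65253, 118.60150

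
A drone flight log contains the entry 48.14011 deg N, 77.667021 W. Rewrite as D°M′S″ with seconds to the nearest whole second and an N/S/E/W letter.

Lat: 0.140110° → 8.40660′; 0.40660 × 60 = 24.40″
λ: 0.667021 × 60 = 40.02126′ → 40′, remainder × 60 = 1.28″

48°08′24″ N, 77°40′1″ W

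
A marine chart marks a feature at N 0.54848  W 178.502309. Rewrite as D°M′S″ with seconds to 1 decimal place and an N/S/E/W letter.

0°32′54.5″ N, 178°30′8.3″ W

Lat: 0.548480° → 32.90880′; 0.90880 × 60 = 54.528″
Lon: 0.502309° → 30.13854′; 0.13854 × 60 = 8.312″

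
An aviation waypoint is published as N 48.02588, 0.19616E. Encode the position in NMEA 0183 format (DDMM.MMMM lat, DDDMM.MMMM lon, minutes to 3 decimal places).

4801.553,N / 00011.770,E

Latitude: 48° + 0.025880 × 60 = 48° 1.55280′
Lon: fractional part 0.196160 → 11.76960 minutes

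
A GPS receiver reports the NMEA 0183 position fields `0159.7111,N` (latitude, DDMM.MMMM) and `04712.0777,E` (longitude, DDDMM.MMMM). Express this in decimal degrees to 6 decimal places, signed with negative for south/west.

φ: split at 2 digits → 01° and 59.7111′; 1 + 59.7111/60 = 1.9951850
N → positive
λ: split at 3 digits → 047° and 12.0777′; 47 + 12.0777/60 = 47.2012950
E ⇒ keep positive

1.995185, 47.201295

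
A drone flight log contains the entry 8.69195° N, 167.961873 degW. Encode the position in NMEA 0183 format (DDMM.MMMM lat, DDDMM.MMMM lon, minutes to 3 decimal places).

0841.517,N / 16757.712,W

Lat: minutes = (8.691950 − 8) × 60 = 41.51700
Longitude: 167° + 0.961873 × 60 = 167° 57.71238′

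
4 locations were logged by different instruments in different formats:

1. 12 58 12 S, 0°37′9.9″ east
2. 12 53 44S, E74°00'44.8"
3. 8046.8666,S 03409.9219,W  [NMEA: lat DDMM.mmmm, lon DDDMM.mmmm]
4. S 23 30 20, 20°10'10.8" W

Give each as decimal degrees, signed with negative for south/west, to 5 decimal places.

Point 1:
  φ: 12° + 58/60 + 12/3600 = 12 + 0.966667 + 0.003333 = 12.970000
  S ⇒ negate
  Lon: 0 + 37/60 + 9.9/3600 = 0.619417
  E → positive
Point 2:
  Lat: 12 + 53/60 + 44/3600 = 12.895556
  S ⇒ negate
  Longitude: 74 + 0/60 + 44.8/3600 = 74.012444
  E → positive
Point 3:
  Latitude: split at 2 digits → 80° and 46.8666′; 80 + 46.8666/60 = 80.781110
  S ⇒ negate
  Longitude: degrees = first 3 digits = 34, minutes = 9.9219; 34 + 9.9219/60 = 34.165365
  W ⇒ negate
Point 4:
  Latitude: 23° + 30/60 + 20/3600 = 23 + 0.500000 + 0.005556 = 23.505556
  hemisphere S, so the sign is −
  Lon: 20° + 10/60 + 10.8/3600 = 20 + 0.166667 + 0.003000 = 20.169667
  W → negative

1. -12.97000, 0.61942
2. -12.89556, 74.01244
3. -80.78111, -34.16537
4. -23.50556, -20.16967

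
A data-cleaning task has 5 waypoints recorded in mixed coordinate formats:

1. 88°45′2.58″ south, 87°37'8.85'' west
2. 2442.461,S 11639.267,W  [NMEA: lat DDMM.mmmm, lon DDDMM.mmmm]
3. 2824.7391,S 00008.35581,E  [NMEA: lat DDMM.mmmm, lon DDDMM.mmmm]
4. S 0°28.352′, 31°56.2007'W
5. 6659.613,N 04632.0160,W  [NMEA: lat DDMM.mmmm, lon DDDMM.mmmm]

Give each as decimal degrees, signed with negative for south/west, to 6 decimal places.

Point 1:
  Latitude: 88° + 45/60 + 2.58/3600 = 88 + 0.750000 + 0.000717 = 88.7507167
  S ⇒ negate
  Lon: 87 + 37/60 + 8.85/3600 = 87.6191250
  hemisphere W, so the sign is −
Point 2:
  Latitude: degrees = first 2 digits = 24, minutes = 42.461; 24 + 42.461/60 = 24.7076833
  S → negative
  λ: degrees = first 3 digits = 116, minutes = 39.267; 116 + 39.267/60 = 116.6544500
  W ⇒ negate
Point 3:
  Lat: degrees = first 2 digits = 28, minutes = 24.7391; 28 + 24.7391/60 = 28.4123183
  hemisphere S, so the sign is −
  Lon: degrees = first 3 digits = 0, minutes = 8.35581; 0 + 8.35581/60 = 0.1392635
  E ⇒ keep positive
Point 4:
  φ: 0 + 28.352/60 = 0.4725333
  S → negative
  Lon: 31 + 56.2007/60 = 31.9366783
  hemisphere W, so the sign is −
Point 5:
  Lat: split at 2 digits → 66° and 59.613′; 66 + 59.613/60 = 66.9935500
  N ⇒ keep positive
  Longitude: split at 3 digits → 046° and 32.016′; 46 + 32.016/60 = 46.5336000
  W ⇒ negate

1. -88.750717, -87.619125
2. -24.707683, -116.654450
3. -28.412318, 0.139264
4. -0.472533, -31.936678
5. 66.993550, -46.533600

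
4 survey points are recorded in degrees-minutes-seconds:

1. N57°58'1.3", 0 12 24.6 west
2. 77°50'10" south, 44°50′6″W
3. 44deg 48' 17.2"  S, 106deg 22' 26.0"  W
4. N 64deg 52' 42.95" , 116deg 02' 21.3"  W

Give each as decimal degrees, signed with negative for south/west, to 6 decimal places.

1. 57.967028, -0.206833
2. -77.836111, -44.835000
3. -44.804778, -106.373889
4. 64.878597, -116.039250

Point 1:
  Latitude: 57 + 58/60 + 1.3/3600 = 57.9670278
  N ⇒ keep positive
  Longitude: 12′ + 24.6″ = 12.41000′; 0 + 12.41000/60 = 0.2068333
  hemisphere W, so the sign is −
Point 2:
  φ: 77 + 50/60 + 10/3600 = 77.8361111
  hemisphere S, so the sign is −
  Lon: 50′ + 6″ = 50.10000′; 44 + 50.10000/60 = 44.8350000
  W ⇒ negate
Point 3:
  φ: 44 + 48/60 + 17.2/3600 = 44.8047778
  S ⇒ negate
  λ: 106 + 22/60 + 26/3600 = 106.3738889
  hemisphere W, so the sign is −
Point 4:
  Lat: 64° + 52/60 + 42.95/3600 = 64 + 0.866667 + 0.011931 = 64.8785972
  N ⇒ keep positive
  λ: 2′ + 21.3″ = 2.35500′; 116 + 2.35500/60 = 116.0392500
  W ⇒ negate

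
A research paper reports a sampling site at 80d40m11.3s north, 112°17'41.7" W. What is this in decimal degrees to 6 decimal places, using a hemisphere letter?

80.669806° N, 112.294917° W

φ: 80° + 40/60 + 11.3/3600 = 80 + 0.666667 + 0.003139 = 80.6698056
Lon: 17′ + 41.7″ = 17.69500′; 112 + 17.69500/60 = 112.2949167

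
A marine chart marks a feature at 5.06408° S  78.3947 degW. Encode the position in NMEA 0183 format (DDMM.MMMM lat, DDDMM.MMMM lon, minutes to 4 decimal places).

Lat: 5° + 0.064080 × 60 = 5° 3.844800′
λ: minutes = (78.394700 − 78) × 60 = 23.682000

0503.8448,S / 07823.6820,W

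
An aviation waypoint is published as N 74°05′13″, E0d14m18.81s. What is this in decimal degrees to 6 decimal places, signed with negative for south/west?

Latitude: 74° + 5/60 + 13/3600 = 74 + 0.083333 + 0.003611 = 74.0869444
N → positive
Longitude: 14′ + 18.81″ = 14.31350′; 0 + 14.31350/60 = 0.2385583
E → positive

74.086944, 0.238558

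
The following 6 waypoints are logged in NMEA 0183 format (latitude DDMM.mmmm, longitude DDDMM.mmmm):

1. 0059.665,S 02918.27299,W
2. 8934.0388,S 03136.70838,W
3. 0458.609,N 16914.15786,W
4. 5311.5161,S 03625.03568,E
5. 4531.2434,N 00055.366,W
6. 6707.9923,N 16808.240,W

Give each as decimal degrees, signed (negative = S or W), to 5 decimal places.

1. -0.99442, -29.30455
2. -89.56731, -31.61181
3. 4.97682, -169.23596
4. -53.19194, 36.41726
5. 45.52072, -0.92277
6. 67.13321, -168.13733

Point 1:
  Lat: degrees = first 2 digits = 0, minutes = 59.665; 0 + 59.665/60 = 0.994417
  hemisphere S, so the sign is −
  λ: split at 3 digits → 029° and 18.27299′; 29 + 18.27299/60 = 29.304550
  W → negative
Point 2:
  φ: split at 2 digits → 89° and 34.0388′; 89 + 34.0388/60 = 89.567313
  S → negative
  Longitude: split at 3 digits → 031° and 36.70838′; 31 + 36.70838/60 = 31.611806
  hemisphere W, so the sign is −
Point 3:
  Lat: split at 2 digits → 04° and 58.609′; 4 + 58.609/60 = 4.976817
  N → positive
  Lon: split at 3 digits → 169° and 14.15786′; 169 + 14.15786/60 = 169.235964
  W → negative
Point 4:
  Lat: degrees = first 2 digits = 53, minutes = 11.5161; 53 + 11.5161/60 = 53.191935
  S ⇒ negate
  Lon: split at 3 digits → 036° and 25.03568′; 36 + 25.03568/60 = 36.417261
  E → positive
Point 5:
  Lat: split at 2 digits → 45° and 31.2434′; 45 + 31.2434/60 = 45.520723
  N → positive
  λ: degrees = first 3 digits = 0, minutes = 55.366; 0 + 55.366/60 = 0.922767
  W → negative
Point 6:
  φ: degrees = first 2 digits = 67, minutes = 7.9923; 67 + 7.9923/60 = 67.133205
  N → positive
  Longitude: degrees = first 3 digits = 168, minutes = 8.24; 168 + 8.24/60 = 168.137333
  hemisphere W, so the sign is −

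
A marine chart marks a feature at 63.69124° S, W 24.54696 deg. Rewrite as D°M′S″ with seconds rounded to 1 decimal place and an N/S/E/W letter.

63°41′28.5″ S, 24°32′49.1″ W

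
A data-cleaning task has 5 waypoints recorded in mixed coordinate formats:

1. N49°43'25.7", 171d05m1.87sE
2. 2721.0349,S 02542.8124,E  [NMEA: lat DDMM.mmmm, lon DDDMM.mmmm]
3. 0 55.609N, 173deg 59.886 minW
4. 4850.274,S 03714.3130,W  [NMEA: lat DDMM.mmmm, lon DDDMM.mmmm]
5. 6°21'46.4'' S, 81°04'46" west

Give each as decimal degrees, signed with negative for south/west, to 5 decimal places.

1. 49.72381, 171.08385
2. -27.35058, 25.71354
3. 0.92682, -173.99810
4. -48.83790, -37.23855
5. -6.36289, -81.07944

Point 1:
  φ: 49° + 43/60 + 25.7/3600 = 49 + 0.716667 + 0.007139 = 49.723806
  N ⇒ keep positive
  Longitude: 171 + 5/60 + 1.87/3600 = 171.083853
  E → positive
Point 2:
  Lat: degrees = first 2 digits = 27, minutes = 21.0349; 27 + 21.0349/60 = 27.350582
  S ⇒ negate
  λ: degrees = first 3 digits = 25, minutes = 42.8124; 25 + 42.8124/60 = 25.713540
  E → positive
Point 3:
  φ: 0 + 55.609/60 = 0.926817
  N → positive
  λ: 173 + 59.886/60 = 173.998100
  hemisphere W, so the sign is −
Point 4:
  Latitude: split at 2 digits → 48° and 50.274′; 48 + 50.274/60 = 48.837900
  S → negative
  Longitude: degrees = first 3 digits = 37, minutes = 14.313; 37 + 14.313/60 = 37.238550
  W → negative
Point 5:
  φ: 6 + 21/60 + 46.4/3600 = 6.362889
  hemisphere S, so the sign is −
  Lon: 4′ + 46″ = 4.76667′; 81 + 4.76667/60 = 81.079444
  W → negative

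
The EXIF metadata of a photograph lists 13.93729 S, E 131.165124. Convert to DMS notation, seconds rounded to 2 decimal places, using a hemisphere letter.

Latitude: whole degrees 13; 56.23740′ → 56′ and 14.2440″
Longitude: 0.165124° → 9.90744′; 0.90744 × 60 = 54.4464″

13°56′14.24″ S, 131°09′54.45″ E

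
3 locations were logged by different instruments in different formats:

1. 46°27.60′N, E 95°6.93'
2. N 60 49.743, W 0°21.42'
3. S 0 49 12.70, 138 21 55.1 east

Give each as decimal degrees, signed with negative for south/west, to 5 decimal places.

Point 1:
  φ: 27.6′ = 0.460000°; total 46.460000
  N → positive
  λ: 95 + 6.93/60 = 95.115500
  E → positive
Point 2:
  Lat: 60 + 49.743/60 = 60.829050
  N ⇒ keep positive
  λ: 21.42′ = 0.357000°; total 0.357000
  W → negative
Point 3:
  φ: 0° + 49/60 + 12.7/3600 = 0 + 0.816667 + 0.003528 = 0.820194
  hemisphere S, so the sign is −
  Longitude: 138° + 21/60 + 55.1/3600 = 138 + 0.350000 + 0.015306 = 138.365306
  E ⇒ keep positive

1. 46.46000, 95.11550
2. 60.82905, -0.35700
3. -0.82019, 138.36531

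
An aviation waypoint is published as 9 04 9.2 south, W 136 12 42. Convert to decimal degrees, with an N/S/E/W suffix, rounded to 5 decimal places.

9.06922° S, 136.21167° W

φ: 9 + 4/60 + 9.2/3600 = 9.069222
Longitude: 136 + 12/60 + 42/3600 = 136.211667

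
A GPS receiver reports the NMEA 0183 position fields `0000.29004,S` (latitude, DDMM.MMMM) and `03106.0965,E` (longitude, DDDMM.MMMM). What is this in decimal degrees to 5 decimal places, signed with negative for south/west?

Latitude: degrees = first 2 digits = 0, minutes = 0.29004; 0 + 0.29004/60 = 0.004834
hemisphere S, so the sign is −
λ: degrees = first 3 digits = 31, minutes = 6.0965; 31 + 6.0965/60 = 31.101608
E → positive

-0.00483, 31.10161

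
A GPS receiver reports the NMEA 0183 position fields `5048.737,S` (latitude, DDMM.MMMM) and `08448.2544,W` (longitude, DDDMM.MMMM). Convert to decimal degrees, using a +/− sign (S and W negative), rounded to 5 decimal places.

Lat: degrees = first 2 digits = 50, minutes = 48.737; 50 + 48.737/60 = 50.812283
hemisphere S, so the sign is −
λ: degrees = first 3 digits = 84, minutes = 48.2544; 84 + 48.2544/60 = 84.804240
hemisphere W, so the sign is −

-50.81228, -84.80424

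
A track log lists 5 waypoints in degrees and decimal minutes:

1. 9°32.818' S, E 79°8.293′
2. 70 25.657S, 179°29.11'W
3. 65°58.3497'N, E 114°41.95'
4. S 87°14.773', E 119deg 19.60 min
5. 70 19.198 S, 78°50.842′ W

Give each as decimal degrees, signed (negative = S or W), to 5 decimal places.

1. -9.54697, 79.13822
2. -70.42762, -179.48517
3. 65.97250, 114.69917
4. -87.24622, 119.32667
5. -70.31997, -78.84737

Point 1:
  Lat: 32.818′ = 0.546967°; total 9.546967
  S → negative
  Lon: 8.293′ = 0.138217°; total 79.138217
  E → positive
Point 2:
  Lat: 70 + 25.657/60 = 70.427617
  S → negative
  λ: 29.11′ = 0.485167°; total 179.485167
  hemisphere W, so the sign is −
Point 3:
  Latitude: 58.3497′ = 0.972495°; total 65.972495
  N → positive
  Lon: 114 + 41.95/60 = 114.699167
  E ⇒ keep positive
Point 4:
  Lat: 14.773′ = 0.246217°; total 87.246217
  S ⇒ negate
  Lon: 19.6′ = 0.326667°; total 119.326667
  E → positive
Point 5:
  Latitude: 70 + 19.198/60 = 70.319967
  hemisphere S, so the sign is −
  λ: 78 + 50.842/60 = 78.847367
  hemisphere W, so the sign is −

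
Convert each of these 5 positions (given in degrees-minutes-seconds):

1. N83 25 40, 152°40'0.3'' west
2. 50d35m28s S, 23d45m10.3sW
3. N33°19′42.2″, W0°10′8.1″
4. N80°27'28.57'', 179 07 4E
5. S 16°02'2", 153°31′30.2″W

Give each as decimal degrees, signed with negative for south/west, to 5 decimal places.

1. 83.42778, -152.66675
2. -50.59111, -23.75286
3. 33.32839, -0.16892
4. 80.45794, 179.11778
5. -16.03389, -153.52506

Point 1:
  φ: 83 + 25/60 + 40/3600 = 83.427778
  N → positive
  Longitude: 40′ + 0.3″ = 40.00500′; 152 + 40.00500/60 = 152.666750
  hemisphere W, so the sign is −
Point 2:
  φ: 50 + 35/60 + 28/3600 = 50.591111
  hemisphere S, so the sign is −
  Longitude: 23° + 45/60 + 10.3/3600 = 23 + 0.750000 + 0.002861 = 23.752861
  W → negative
Point 3:
  φ: 33° + 19/60 + 42.2/3600 = 33 + 0.316667 + 0.011722 = 33.328389
  N → positive
  Longitude: 0° + 10/60 + 8.1/3600 = 0 + 0.166667 + 0.002250 = 0.168917
  W → negative
Point 4:
  Lat: 27′ + 28.57″ = 27.47617′; 80 + 27.47617/60 = 80.457936
  N ⇒ keep positive
  λ: 179 + 7/60 + 4/3600 = 179.117778
  E → positive
Point 5:
  φ: 16° + 2/60 + 2/3600 = 16 + 0.033333 + 0.000556 = 16.033889
  hemisphere S, so the sign is −
  λ: 31′ + 30.2″ = 31.50333′; 153 + 31.50333/60 = 153.525056
  hemisphere W, so the sign is −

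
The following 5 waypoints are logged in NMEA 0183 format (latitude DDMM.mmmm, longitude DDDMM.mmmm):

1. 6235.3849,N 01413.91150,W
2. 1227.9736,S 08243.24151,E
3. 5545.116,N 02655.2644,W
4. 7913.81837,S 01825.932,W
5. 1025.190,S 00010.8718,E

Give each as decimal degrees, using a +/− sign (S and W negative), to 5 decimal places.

1. 62.58975, -14.23186
2. -12.46623, 82.72069
3. 55.75193, -26.92107
4. -79.23031, -18.43220
5. -10.41983, 0.18120

Point 1:
  Latitude: degrees = first 2 digits = 62, minutes = 35.3849; 62 + 35.3849/60 = 62.589748
  N → positive
  λ: split at 3 digits → 014° and 13.9115′; 14 + 13.9115/60 = 14.231858
  hemisphere W, so the sign is −
Point 2:
  Lat: degrees = first 2 digits = 12, minutes = 27.9736; 12 + 27.9736/60 = 12.466227
  S ⇒ negate
  Longitude: split at 3 digits → 082° and 43.24151′; 82 + 43.24151/60 = 82.720692
  E → positive
Point 3:
  Latitude: split at 2 digits → 55° and 45.116′; 55 + 45.116/60 = 55.751933
  N → positive
  λ: split at 3 digits → 026° and 55.2644′; 26 + 55.2644/60 = 26.921073
  hemisphere W, so the sign is −
Point 4:
  φ: split at 2 digits → 79° and 13.81837′; 79 + 13.81837/60 = 79.230306
  hemisphere S, so the sign is −
  Longitude: split at 3 digits → 018° and 25.932′; 18 + 25.932/60 = 18.432200
  W ⇒ negate
Point 5:
  Lat: degrees = first 2 digits = 10, minutes = 25.19; 10 + 25.19/60 = 10.419833
  S → negative
  λ: degrees = first 3 digits = 0, minutes = 10.8718; 0 + 10.8718/60 = 0.181197
  E ⇒ keep positive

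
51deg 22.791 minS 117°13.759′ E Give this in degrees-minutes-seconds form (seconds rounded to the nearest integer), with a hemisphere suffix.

51°22′47″ S, 117°13′46″ E

φ: 22.79100′ → 22′ and 0.79100 × 60 = 47.46″
λ: fractional minutes 0.75900 × 60 = 45.54″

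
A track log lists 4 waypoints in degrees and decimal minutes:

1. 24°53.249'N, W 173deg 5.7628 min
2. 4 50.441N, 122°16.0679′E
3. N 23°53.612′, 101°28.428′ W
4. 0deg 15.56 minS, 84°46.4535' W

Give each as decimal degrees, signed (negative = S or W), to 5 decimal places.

1. 24.88748, -173.09605
2. 4.84068, 122.26780
3. 23.89353, -101.47380
4. -0.25933, -84.77423

Point 1:
  Lat: 24 + 53.249/60 = 24.887483
  N → positive
  Lon: 173 + 5.7628/60 = 173.096047
  W ⇒ negate
Point 2:
  Lat: 50.441′ = 0.840683°; total 4.840683
  N ⇒ keep positive
  Longitude: 16.0679′ = 0.267798°; total 122.267798
  E ⇒ keep positive
Point 3:
  Latitude: 23 + 53.612/60 = 23.893533
  N → positive
  λ: 28.428′ = 0.473800°; total 101.473800
  W → negative
Point 4:
  φ: 15.56′ = 0.259333°; total 0.259333
  S ⇒ negate
  Longitude: 46.4535′ = 0.774225°; total 84.774225
  W ⇒ negate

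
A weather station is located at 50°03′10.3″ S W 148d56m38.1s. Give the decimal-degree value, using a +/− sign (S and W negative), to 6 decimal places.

-50.052861, -148.943917

φ: 50° + 3/60 + 10.3/3600 = 50 + 0.050000 + 0.002861 = 50.0528611
hemisphere S, so the sign is −
λ: 56′ + 38.1″ = 56.63500′; 148 + 56.63500/60 = 148.9439167
W ⇒ negate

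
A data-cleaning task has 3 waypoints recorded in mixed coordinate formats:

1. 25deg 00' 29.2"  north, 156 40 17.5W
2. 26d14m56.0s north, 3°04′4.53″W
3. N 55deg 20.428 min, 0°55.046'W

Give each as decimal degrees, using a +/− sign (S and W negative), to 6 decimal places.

1. 25.008111, -156.671528
2. 26.248889, -3.067925
3. 55.340467, -0.917433

Point 1:
  Lat: 25° + 0/60 + 29.2/3600 = 25 + 0.000000 + 0.008111 = 25.0081111
  N → positive
  Longitude: 40′ + 17.5″ = 40.29167′; 156 + 40.29167/60 = 156.6715278
  hemisphere W, so the sign is −
Point 2:
  Latitude: 26 + 14/60 + 56/3600 = 26.2488889
  N → positive
  Lon: 4′ + 4.53″ = 4.07550′; 3 + 4.07550/60 = 3.0679250
  W ⇒ negate
Point 3:
  Lat: 55 + 20.428/60 = 55.3404667
  N ⇒ keep positive
  Lon: 0 + 55.046/60 = 0.9174333
  W → negative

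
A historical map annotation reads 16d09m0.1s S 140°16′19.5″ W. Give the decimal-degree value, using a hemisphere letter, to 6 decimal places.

16.150028° S, 140.272083° W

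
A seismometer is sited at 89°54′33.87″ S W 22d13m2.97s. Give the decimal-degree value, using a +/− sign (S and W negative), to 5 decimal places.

Latitude: 54′ + 33.87″ = 54.56450′; 89 + 54.56450/60 = 89.909408
hemisphere S, so the sign is −
λ: 22° + 13/60 + 2.97/3600 = 22 + 0.216667 + 0.000825 = 22.217492
W ⇒ negate

-89.90941, -22.21749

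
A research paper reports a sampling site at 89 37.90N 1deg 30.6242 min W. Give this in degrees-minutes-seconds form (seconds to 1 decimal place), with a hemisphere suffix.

φ: fractional minutes 0.90000 × 60 = 54.000″
λ: 30.62420′ → 30′ and 0.62420 × 60 = 37.452″

89°37′54.0″ N, 1°30′37.5″ W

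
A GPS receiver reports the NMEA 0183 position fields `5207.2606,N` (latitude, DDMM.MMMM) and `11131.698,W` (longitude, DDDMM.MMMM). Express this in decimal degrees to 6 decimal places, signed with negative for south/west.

Lat: split at 2 digits → 52° and 7.2606′; 52 + 7.2606/60 = 52.1210100
N ⇒ keep positive
Longitude: degrees = first 3 digits = 111, minutes = 31.698; 111 + 31.698/60 = 111.5283000
W ⇒ negate

52.121010, -111.528300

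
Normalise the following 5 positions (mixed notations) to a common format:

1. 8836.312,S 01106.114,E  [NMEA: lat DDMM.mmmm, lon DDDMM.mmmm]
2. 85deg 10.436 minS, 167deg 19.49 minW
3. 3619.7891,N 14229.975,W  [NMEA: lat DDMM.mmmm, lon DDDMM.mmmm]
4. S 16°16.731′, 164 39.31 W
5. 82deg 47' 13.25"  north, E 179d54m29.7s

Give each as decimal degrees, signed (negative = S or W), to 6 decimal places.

Point 1:
  Latitude: split at 2 digits → 88° and 36.312′; 88 + 36.312/60 = 88.6052000
  S → negative
  λ: split at 3 digits → 011° and 6.114′; 11 + 6.114/60 = 11.1019000
  E ⇒ keep positive
Point 2:
  Latitude: 85 + 10.436/60 = 85.1739333
  hemisphere S, so the sign is −
  Lon: 19.49′ = 0.324833°; total 167.3248333
  W ⇒ negate
Point 3:
  Lat: degrees = first 2 digits = 36, minutes = 19.7891; 36 + 19.7891/60 = 36.3298183
  N ⇒ keep positive
  Longitude: split at 3 digits → 142° and 29.975′; 142 + 29.975/60 = 142.4995833
  W ⇒ negate
Point 4:
  φ: 16.731′ = 0.278850°; total 16.2788500
  hemisphere S, so the sign is −
  Lon: 39.31′ = 0.655167°; total 164.6551667
  hemisphere W, so the sign is −
Point 5:
  Lat: 82° + 47/60 + 13.25/3600 = 82 + 0.783333 + 0.003681 = 82.7870139
  N ⇒ keep positive
  λ: 179 + 54/60 + 29.7/3600 = 179.9082500
  E ⇒ keep positive

1. -88.605200, 11.101900
2. -85.173933, -167.324833
3. 36.329818, -142.499583
4. -16.278850, -164.655167
5. 82.787014, 179.908250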